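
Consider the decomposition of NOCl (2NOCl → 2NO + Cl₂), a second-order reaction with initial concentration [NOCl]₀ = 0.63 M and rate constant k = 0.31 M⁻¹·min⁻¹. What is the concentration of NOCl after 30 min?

0.09185 M

Step 1: For a second-order reaction: 1/[NOCl] = 1/[NOCl]₀ + kt
Step 2: 1/[NOCl] = 1/0.63 + 0.31 × 30
Step 3: 1/[NOCl] = 1.587 + 9.3 = 10.89
Step 4: [NOCl] = 1/10.89 = 0.09185 M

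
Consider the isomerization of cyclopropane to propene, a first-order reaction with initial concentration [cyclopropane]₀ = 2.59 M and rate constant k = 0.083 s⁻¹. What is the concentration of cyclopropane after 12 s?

0.9566 M

Step 1: For a first-order reaction: [cyclopropane] = [cyclopropane]₀ × e^(-kt)
Step 2: [cyclopropane] = 2.59 × e^(-0.083 × 12)
Step 3: [cyclopropane] = 2.59 × e^(-0.996)
Step 4: [cyclopropane] = 2.59 × 0.369354 = 0.9566 M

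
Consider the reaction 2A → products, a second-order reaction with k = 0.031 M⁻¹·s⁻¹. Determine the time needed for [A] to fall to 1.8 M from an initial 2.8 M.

6.4 s

Step 1: For second-order: t = (1/[A] - 1/[A]₀)/k
Step 2: t = (1/1.8 - 1/2.8)/0.031
Step 3: t = (0.5556 - 0.3571)/0.031
Step 4: t = 0.1984/0.031 = 6.4 s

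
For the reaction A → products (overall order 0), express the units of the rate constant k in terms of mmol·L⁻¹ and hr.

mmol·L⁻¹·hr⁻¹

Step 1: For overall order n, rate = k × (concentration)^n.
Step 2: Rate has units mmol·L⁻¹·hr⁻¹; concentration term has units (mmol·L⁻¹)^0.
Step 3: k = rate / (concentration)^n, so units of k = (mmol·L⁻¹)^(1-0)·hr⁻¹ = mmol·L⁻¹·hr⁻¹.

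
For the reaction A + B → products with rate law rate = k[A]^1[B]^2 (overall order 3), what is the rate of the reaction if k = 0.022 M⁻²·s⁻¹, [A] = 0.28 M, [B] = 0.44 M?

0.001193 M/s

Step 1: The rate law is rate = k[A]^1[B]^2, overall order = 1+2 = 3
Step 2: Substitute values: rate = 0.022 × (0.28)^1 × (0.44)^2
Step 3: rate = 0.022 × 0.28 × 0.1936 = 0.00119258 M/s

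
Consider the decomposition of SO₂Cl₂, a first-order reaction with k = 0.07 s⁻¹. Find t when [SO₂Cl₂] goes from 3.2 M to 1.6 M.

9.902 s

Step 1: For first-order: t = ln([SO₂Cl₂]₀/[SO₂Cl₂])/k
Step 2: t = ln(3.2/1.6)/0.07
Step 3: t = ln(2)/0.07
Step 4: t = 0.6931/0.07 = 9.902 s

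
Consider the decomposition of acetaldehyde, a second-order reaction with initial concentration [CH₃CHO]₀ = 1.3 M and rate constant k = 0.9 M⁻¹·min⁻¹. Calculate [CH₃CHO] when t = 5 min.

0.1898 M

Step 1: For a second-order reaction: 1/[CH₃CHO] = 1/[CH₃CHO]₀ + kt
Step 2: 1/[CH₃CHO] = 1/1.3 + 0.9 × 5
Step 3: 1/[CH₃CHO] = 0.7692 + 4.5 = 5.269
Step 4: [CH₃CHO] = 1/5.269 = 0.1898 M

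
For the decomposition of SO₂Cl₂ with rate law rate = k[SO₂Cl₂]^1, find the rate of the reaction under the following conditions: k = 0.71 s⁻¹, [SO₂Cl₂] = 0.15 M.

0.1065 M/s

Step 1: Identify the rate law: rate = k[SO₂Cl₂]^1
Step 2: Substitute values: rate = 0.71 × (0.15)^1
Step 3: Calculate: rate = 0.71 × 0.15 = 0.1065 M/s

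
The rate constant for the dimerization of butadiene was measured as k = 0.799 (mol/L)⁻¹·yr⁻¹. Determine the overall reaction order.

second order (2)

Step 1: The units of k for an nth-order reaction are (concentration)^(1-n)·(time)⁻¹.
Step 2: Here k has units (mol/L)⁻¹·yr⁻¹, so the concentration exponent is -1.
Step 3: 1 - n = -1 ⇒ n = 2. The reaction is second order.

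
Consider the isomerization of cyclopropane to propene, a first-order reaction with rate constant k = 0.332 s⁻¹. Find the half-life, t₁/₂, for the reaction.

2.088 s

Step 1: For a first-order reaction, t₁/₂ = ln(2)/k
Step 2: t₁/₂ = ln(2)/0.332
Step 3: t₁/₂ = 0.6931/0.332 = 2.088 s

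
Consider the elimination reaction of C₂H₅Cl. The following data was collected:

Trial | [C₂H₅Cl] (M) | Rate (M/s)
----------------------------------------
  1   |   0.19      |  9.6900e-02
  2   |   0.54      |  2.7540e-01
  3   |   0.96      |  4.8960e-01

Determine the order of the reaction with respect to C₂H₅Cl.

first order (1)

Step 1: Compare trials to find order n where rate₂/rate₁ = ([C₂H₅Cl]₂/[C₂H₅Cl]₁)^n
Step 2: rate₂/rate₁ = 2.7540e-01/9.6900e-02 = 2.842
Step 3: [C₂H₅Cl]₂/[C₂H₅Cl]₁ = 0.54/0.19 = 2.842
Step 4: n = ln(2.842)/ln(2.842) = 1.00 ≈ 1
Step 5: The reaction is first order in C₂H₅Cl.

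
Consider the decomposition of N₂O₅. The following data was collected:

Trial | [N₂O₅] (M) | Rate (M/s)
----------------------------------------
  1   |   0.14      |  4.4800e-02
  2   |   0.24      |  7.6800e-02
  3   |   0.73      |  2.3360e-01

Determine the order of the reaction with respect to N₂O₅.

first order (1)

Step 1: Compare trials to find order n where rate₂/rate₁ = ([N₂O₅]₂/[N₂O₅]₁)^n
Step 2: rate₂/rate₁ = 7.6800e-02/4.4800e-02 = 1.714
Step 3: [N₂O₅]₂/[N₂O₅]₁ = 0.24/0.14 = 1.714
Step 4: n = ln(1.714)/ln(1.714) = 1.00 ≈ 1
Step 5: The reaction is first order in N₂O₅.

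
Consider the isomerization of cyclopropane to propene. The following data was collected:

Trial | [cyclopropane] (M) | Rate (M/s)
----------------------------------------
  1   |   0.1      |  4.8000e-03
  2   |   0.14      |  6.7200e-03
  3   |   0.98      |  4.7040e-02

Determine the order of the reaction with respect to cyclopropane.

first order (1)

Step 1: Compare trials to find order n where rate₂/rate₁ = ([cyclopropane]₂/[cyclopropane]₁)^n
Step 2: rate₂/rate₁ = 6.7200e-03/4.8000e-03 = 1.4
Step 3: [cyclopropane]₂/[cyclopropane]₁ = 0.14/0.1 = 1.4
Step 4: n = ln(1.4)/ln(1.4) = 1.00 ≈ 1
Step 5: The reaction is first order in cyclopropane.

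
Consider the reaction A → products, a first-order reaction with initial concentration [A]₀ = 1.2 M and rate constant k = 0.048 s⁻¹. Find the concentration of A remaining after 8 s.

0.8174 M

Step 1: For a first-order reaction: [A] = [A]₀ × e^(-kt)
Step 2: [A] = 1.2 × e^(-0.048 × 8)
Step 3: [A] = 1.2 × e^(-0.384)
Step 4: [A] = 1.2 × 0.681131 = 0.8174 M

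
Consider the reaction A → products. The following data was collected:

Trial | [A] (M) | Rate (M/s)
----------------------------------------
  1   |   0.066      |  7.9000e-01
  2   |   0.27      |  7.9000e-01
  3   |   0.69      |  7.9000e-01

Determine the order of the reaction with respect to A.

zeroth order (0)

Step 1: Compare trials - when concentration changes, rate stays constant.
Step 2: rate₂/rate₁ = 7.9000e-01/7.9000e-01 = 1
Step 3: [A]₂/[A]₁ = 0.27/0.066 = 4.091
Step 4: Since rate ratio ≈ (conc ratio)^0, the reaction is zeroth order.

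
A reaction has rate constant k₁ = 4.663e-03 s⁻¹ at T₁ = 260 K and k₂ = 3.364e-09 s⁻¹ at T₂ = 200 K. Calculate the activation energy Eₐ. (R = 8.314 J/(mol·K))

101.9 kJ/mol

Step 1: Use the two-temperature Arrhenius form: ln(k₂/k₁) = -Eₐ/R × (1/T₂ - 1/T₁)
Step 2: ln(k₂/k₁) = ln(3.364e-09/4.663e-03) = ln(7.21424e-07) = -14.142
Step 3: 1/T₂ - 1/T₁ = 1/200 - 1/260 = 1.153846e-03 K⁻¹
Step 4: Eₐ = -R × ln(k₂/k₁) / (1/T₂ - 1/T₁) = -8.314 × -14.142 / 1.153846e-03
Step 5: Eₐ = 1.0190e+05 J/mol = 101.9 kJ/mol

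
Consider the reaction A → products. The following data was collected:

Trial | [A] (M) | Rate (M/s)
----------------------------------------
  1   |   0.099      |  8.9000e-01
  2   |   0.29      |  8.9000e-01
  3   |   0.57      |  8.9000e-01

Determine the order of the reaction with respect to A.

zeroth order (0)

Step 1: Compare trials - when concentration changes, rate stays constant.
Step 2: rate₂/rate₁ = 8.9000e-01/8.9000e-01 = 1
Step 3: [A]₂/[A]₁ = 0.29/0.099 = 2.929
Step 4: Since rate ratio ≈ (conc ratio)^0, the reaction is zeroth order.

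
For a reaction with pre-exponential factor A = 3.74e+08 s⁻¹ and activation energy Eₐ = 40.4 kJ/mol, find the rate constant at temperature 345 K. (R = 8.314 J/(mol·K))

2.86e+02 s⁻¹

Step 1: Use the Arrhenius equation: k = A × exp(-Eₐ/RT)
Step 2: Convert Eₐ to J/mol: 40.4 kJ/mol = 40400 J/mol
Step 3: Calculate the exponent: -Eₐ/(RT) = -40400/(8.314 × 345) = -14.08485
Step 4: k = 3.74e+08 × exp(-14.08485)
Step 5: k = 3.74e+08 × 7.63884e-07 = 2.8569e+02 s⁻¹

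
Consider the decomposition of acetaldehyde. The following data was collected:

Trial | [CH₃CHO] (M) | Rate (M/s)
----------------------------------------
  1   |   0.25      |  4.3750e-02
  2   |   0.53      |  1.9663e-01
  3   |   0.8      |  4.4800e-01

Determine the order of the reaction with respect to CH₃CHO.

second order (2)

Step 1: Compare trials to find order n where rate₂/rate₁ = ([CH₃CHO]₂/[CH₃CHO]₁)^n
Step 2: rate₂/rate₁ = 1.9663e-01/4.3750e-02 = 4.494
Step 3: [CH₃CHO]₂/[CH₃CHO]₁ = 0.53/0.25 = 2.12
Step 4: n = ln(4.494)/ln(2.12) = 2.00 ≈ 2
Step 5: The reaction is second order in CH₃CHO.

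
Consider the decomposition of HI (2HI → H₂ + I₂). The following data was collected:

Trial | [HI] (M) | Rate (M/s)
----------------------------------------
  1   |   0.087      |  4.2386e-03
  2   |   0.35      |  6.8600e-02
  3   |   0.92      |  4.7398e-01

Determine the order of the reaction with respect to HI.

second order (2)

Step 1: Compare trials to find order n where rate₂/rate₁ = ([HI]₂/[HI]₁)^n
Step 2: rate₂/rate₁ = 6.8600e-02/4.2386e-03 = 16.18
Step 3: [HI]₂/[HI]₁ = 0.35/0.087 = 4.023
Step 4: n = ln(16.18)/ln(4.023) = 2.00 ≈ 2
Step 5: The reaction is second order in HI.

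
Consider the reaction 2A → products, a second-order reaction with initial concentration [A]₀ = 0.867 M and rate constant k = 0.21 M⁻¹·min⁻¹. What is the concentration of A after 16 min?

0.2216 M

Step 1: For a second-order reaction: 1/[A] = 1/[A]₀ + kt
Step 2: 1/[A] = 1/0.867 + 0.21 × 16
Step 3: 1/[A] = 1.153 + 3.36 = 4.513
Step 4: [A] = 1/4.513 = 0.2216 M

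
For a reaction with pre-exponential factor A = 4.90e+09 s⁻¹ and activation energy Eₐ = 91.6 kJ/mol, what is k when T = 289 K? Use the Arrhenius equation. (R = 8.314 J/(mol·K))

1.36e-07 s⁻¹

Step 1: Use the Arrhenius equation: k = A × exp(-Eₐ/RT)
Step 2: Convert Eₐ to J/mol: 91.6 kJ/mol = 91600 J/mol
Step 3: Calculate the exponent: -Eₐ/(RT) = -91600/(8.314 × 289) = -38.12305
Step 4: k = 4.90e+09 × exp(-38.12305)
Step 5: k = 4.90e+09 × 2.77568e-17 = 1.3601e-07 s⁻¹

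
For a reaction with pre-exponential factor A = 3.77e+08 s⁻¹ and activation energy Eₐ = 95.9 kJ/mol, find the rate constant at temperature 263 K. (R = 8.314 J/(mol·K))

3.38e-11 s⁻¹

Step 1: Use the Arrhenius equation: k = A × exp(-Eₐ/RT)
Step 2: Convert Eₐ to J/mol: 95.9 kJ/mol = 95900 J/mol
Step 3: Calculate the exponent: -Eₐ/(RT) = -95900/(8.314 × 263) = -43.85841
Step 4: k = 3.77e+08 × exp(-43.85841)
Step 5: k = 3.77e+08 × 8.96468e-20 = 3.3797e-11 s⁻¹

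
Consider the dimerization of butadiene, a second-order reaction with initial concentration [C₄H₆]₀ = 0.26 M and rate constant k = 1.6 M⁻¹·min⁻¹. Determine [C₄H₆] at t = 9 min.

0.05481 M

Step 1: For a second-order reaction: 1/[C₄H₆] = 1/[C₄H₆]₀ + kt
Step 2: 1/[C₄H₆] = 1/0.26 + 1.6 × 9
Step 3: 1/[C₄H₆] = 3.846 + 14.4 = 18.25
Step 4: [C₄H₆] = 1/18.25 = 0.05481 M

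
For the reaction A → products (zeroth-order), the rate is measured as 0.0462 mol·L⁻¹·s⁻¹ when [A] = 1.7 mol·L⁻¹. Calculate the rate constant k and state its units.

0.0462 mol·L⁻¹·s⁻¹

Step 1: For a zeroth-order reaction, rate = k (independent of concentration).
Step 2: k = rate = 0.0462 mol·L⁻¹·s⁻¹.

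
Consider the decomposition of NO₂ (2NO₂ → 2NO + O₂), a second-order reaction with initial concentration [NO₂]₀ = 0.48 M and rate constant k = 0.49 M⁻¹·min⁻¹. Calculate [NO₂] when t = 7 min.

0.1814 M

Step 1: For a second-order reaction: 1/[NO₂] = 1/[NO₂]₀ + kt
Step 2: 1/[NO₂] = 1/0.48 + 0.49 × 7
Step 3: 1/[NO₂] = 2.083 + 3.43 = 5.513
Step 4: [NO₂] = 1/5.513 = 0.1814 M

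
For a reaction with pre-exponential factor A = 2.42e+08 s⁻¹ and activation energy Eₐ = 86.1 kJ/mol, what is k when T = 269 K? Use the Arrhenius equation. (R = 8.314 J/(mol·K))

4.62e-09 s⁻¹

Step 1: Use the Arrhenius equation: k = A × exp(-Eₐ/RT)
Step 2: Convert Eₐ to J/mol: 86.1 kJ/mol = 86100 J/mol
Step 3: Calculate the exponent: -Eₐ/(RT) = -86100/(8.314 × 269) = -38.49824
Step 4: k = 2.42e+08 × exp(-38.49824)
Step 5: k = 2.42e+08 × 1.90733e-17 = 4.6157e-09 s⁻¹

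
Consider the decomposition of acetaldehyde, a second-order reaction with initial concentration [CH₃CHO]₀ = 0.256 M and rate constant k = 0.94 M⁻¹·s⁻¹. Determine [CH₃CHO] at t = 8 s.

0.08752 M

Step 1: For a second-order reaction: 1/[CH₃CHO] = 1/[CH₃CHO]₀ + kt
Step 2: 1/[CH₃CHO] = 1/0.256 + 0.94 × 8
Step 3: 1/[CH₃CHO] = 3.906 + 7.52 = 11.43
Step 4: [CH₃CHO] = 1/11.43 = 0.08752 M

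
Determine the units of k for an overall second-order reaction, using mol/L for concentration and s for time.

(mol/L)⁻¹·s⁻¹

Step 1: For overall order n, rate = k × (concentration)^n.
Step 2: Rate has units mol/L·s⁻¹; concentration term has units (mol/L)^2.
Step 3: k = rate / (concentration)^n, so units of k = (mol/L)^(1-2)·s⁻¹ = (mol/L)⁻¹·s⁻¹.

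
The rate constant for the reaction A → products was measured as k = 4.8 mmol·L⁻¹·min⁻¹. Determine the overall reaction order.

zeroth order (0)

Step 1: The units of k for an nth-order reaction are (concentration)^(1-n)·(time)⁻¹.
Step 2: Here k has units mmol·L⁻¹·min⁻¹, so the concentration exponent is 1.
Step 3: 1 - n = 1 ⇒ n = 0. The reaction is zeroth order.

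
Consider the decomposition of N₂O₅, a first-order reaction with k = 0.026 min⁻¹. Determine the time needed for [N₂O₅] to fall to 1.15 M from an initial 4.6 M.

53.32 min

Step 1: For first-order: t = ln([N₂O₅]₀/[N₂O₅])/k
Step 2: t = ln(4.6/1.15)/0.026
Step 3: t = ln(4)/0.026
Step 4: t = 1.386/0.026 = 53.32 min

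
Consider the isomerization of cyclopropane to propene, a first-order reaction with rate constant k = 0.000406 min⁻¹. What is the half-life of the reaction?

1707 min

Step 1: For a first-order reaction, t₁/₂ = ln(2)/k
Step 2: t₁/₂ = ln(2)/0.000406
Step 3: t₁/₂ = 0.6931/0.000406 = 1707 min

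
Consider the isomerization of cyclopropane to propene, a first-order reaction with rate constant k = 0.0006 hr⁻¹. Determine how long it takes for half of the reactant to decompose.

1155 hr

Step 1: For a first-order reaction, t₁/₂ = ln(2)/k
Step 2: t₁/₂ = ln(2)/0.0006
Step 3: t₁/₂ = 0.6931/0.0006 = 1155 hr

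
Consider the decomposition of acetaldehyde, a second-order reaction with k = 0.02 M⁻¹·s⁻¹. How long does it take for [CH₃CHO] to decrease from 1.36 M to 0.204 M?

208.3 s

Step 1: For second-order: t = (1/[CH₃CHO] - 1/[CH₃CHO]₀)/k
Step 2: t = (1/0.204 - 1/1.36)/0.02
Step 3: t = (4.902 - 0.7353)/0.02
Step 4: t = 4.167/0.02 = 208.3 s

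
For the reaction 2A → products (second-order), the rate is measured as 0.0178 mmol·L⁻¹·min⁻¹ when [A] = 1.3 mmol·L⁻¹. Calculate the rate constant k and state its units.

0.01053 (mmol·L⁻¹)⁻¹·min⁻¹

Step 1: rate = k[A]^2, so k = rate / [A]^2.
Step 2: k = 0.0178 / (1.3)^2 = 0.0178 / 1.69.
Step 3: k = 0.01053 (mmol·L⁻¹)⁻¹·min⁻¹.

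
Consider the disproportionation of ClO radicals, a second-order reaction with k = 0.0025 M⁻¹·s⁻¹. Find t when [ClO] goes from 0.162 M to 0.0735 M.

2973 s

Step 1: For second-order: t = (1/[ClO] - 1/[ClO]₀)/k
Step 2: t = (1/0.0735 - 1/0.162)/0.0025
Step 3: t = (13.61 - 6.173)/0.0025
Step 4: t = 7.433/0.0025 = 2973 s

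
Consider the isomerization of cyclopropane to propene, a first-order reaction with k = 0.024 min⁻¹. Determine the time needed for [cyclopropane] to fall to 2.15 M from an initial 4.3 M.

28.88 min

Step 1: For first-order: t = ln([cyclopropane]₀/[cyclopropane])/k
Step 2: t = ln(4.3/2.15)/0.024
Step 3: t = ln(2)/0.024
Step 4: t = 0.6931/0.024 = 28.88 min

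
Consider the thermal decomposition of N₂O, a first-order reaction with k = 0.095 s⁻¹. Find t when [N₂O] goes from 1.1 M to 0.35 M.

12.05 s

Step 1: For first-order: t = ln([N₂O]₀/[N₂O])/k
Step 2: t = ln(1.1/0.35)/0.095
Step 3: t = ln(3.143)/0.095
Step 4: t = 1.145/0.095 = 12.05 s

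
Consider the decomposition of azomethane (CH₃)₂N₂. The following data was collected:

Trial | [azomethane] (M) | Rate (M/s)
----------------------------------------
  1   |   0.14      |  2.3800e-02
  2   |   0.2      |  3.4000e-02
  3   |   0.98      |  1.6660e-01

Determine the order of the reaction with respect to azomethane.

first order (1)

Step 1: Compare trials to find order n where rate₂/rate₁ = ([azomethane]₂/[azomethane]₁)^n
Step 2: rate₂/rate₁ = 3.4000e-02/2.3800e-02 = 1.429
Step 3: [azomethane]₂/[azomethane]₁ = 0.2/0.14 = 1.429
Step 4: n = ln(1.429)/ln(1.429) = 1.00 ≈ 1
Step 5: The reaction is first order in azomethane.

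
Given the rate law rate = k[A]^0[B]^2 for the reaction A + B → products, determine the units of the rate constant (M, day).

M⁻¹·day⁻¹

Step 1: Overall order = 0 + 2 = 2.
Step 2: rate has units M·day⁻¹; [A]^0[B]^2 has units M^2.
Step 3: k = rate/([A]^0[B]^2), so units of k = M^(1-2)·day⁻¹ = M⁻¹·day⁻¹.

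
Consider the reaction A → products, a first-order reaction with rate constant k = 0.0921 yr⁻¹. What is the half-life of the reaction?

7.526 yr

Step 1: For a first-order reaction, t₁/₂ = ln(2)/k
Step 2: t₁/₂ = ln(2)/0.0921
Step 3: t₁/₂ = 0.6931/0.0921 = 7.526 yr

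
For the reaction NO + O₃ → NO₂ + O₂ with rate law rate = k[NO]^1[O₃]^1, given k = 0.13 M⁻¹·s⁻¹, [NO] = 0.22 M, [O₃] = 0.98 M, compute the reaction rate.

0.02803 M/s

Step 1: The rate law is rate = k[NO]^1[O₃]^1
Step 2: Substitute: rate = 0.13 × (0.22)^1 × (0.98)^1
Step 3: rate = 0.13 × 0.22 × 0.98 = 0.028028 M/s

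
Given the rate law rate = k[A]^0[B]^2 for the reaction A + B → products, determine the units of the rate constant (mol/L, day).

(mol/L)⁻¹·day⁻¹

Step 1: Overall order = 0 + 2 = 2.
Step 2: rate has units mol/L·day⁻¹; [A]^0[B]^2 has units (mol/L)^2.
Step 3: k = rate/([A]^0[B]^2), so units of k = (mol/L)^(1-2)·day⁻¹ = (mol/L)⁻¹·day⁻¹.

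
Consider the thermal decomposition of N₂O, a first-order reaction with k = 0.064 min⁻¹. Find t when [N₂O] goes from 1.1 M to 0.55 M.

10.83 min

Step 1: For first-order: t = ln([N₂O]₀/[N₂O])/k
Step 2: t = ln(1.1/0.55)/0.064
Step 3: t = ln(2)/0.064
Step 4: t = 0.6931/0.064 = 10.83 min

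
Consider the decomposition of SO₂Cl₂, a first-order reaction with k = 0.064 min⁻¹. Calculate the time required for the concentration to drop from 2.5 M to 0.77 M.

18.4 min

Step 1: For first-order: t = ln([SO₂Cl₂]₀/[SO₂Cl₂])/k
Step 2: t = ln(2.5/0.77)/0.064
Step 3: t = ln(3.247)/0.064
Step 4: t = 1.178/0.064 = 18.4 min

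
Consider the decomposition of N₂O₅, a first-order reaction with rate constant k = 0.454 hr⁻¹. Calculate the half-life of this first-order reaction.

1.527 hr

Step 1: For a first-order reaction, t₁/₂ = ln(2)/k
Step 2: t₁/₂ = ln(2)/0.454
Step 3: t₁/₂ = 0.6931/0.454 = 1.527 hr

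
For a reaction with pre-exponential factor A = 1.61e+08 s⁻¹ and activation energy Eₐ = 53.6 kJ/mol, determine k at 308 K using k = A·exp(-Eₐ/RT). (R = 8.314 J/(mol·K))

1.31e-01 s⁻¹

Step 1: Use the Arrhenius equation: k = A × exp(-Eₐ/RT)
Step 2: Convert Eₐ to J/mol: 53.6 kJ/mol = 53600 J/mol
Step 3: Calculate the exponent: -Eₐ/(RT) = -53600/(8.314 × 308) = -20.93168
Step 4: k = 1.61e+08 × exp(-20.93168)
Step 5: k = 1.61e+08 × 8.11871e-10 = 1.3071e-01 s⁻¹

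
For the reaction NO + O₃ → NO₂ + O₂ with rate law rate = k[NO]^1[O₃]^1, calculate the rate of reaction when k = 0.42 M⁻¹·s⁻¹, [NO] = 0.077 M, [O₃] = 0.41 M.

0.01326 M/s

Step 1: The rate law is rate = k[NO]^1[O₃]^1
Step 2: Substitute: rate = 0.42 × (0.077)^1 × (0.41)^1
Step 3: rate = 0.42 × 0.077 × 0.41 = 0.0132594 M/s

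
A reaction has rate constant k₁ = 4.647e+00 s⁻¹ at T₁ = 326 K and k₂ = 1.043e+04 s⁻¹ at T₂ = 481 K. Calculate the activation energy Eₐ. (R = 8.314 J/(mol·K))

64.9 kJ/mol

Step 1: Use the two-temperature Arrhenius form: ln(k₂/k₁) = -Eₐ/R × (1/T₂ - 1/T₁)
Step 2: ln(k₂/k₁) = ln(1.043e+04/4.647e+00) = ln(2244.46) = 7.71622
Step 3: 1/T₂ - 1/T₁ = 1/481 - 1/326 = -9.884826e-04 K⁻¹
Step 4: Eₐ = -R × ln(k₂/k₁) / (1/T₂ - 1/T₁) = -8.314 × 7.71622 / -9.884826e-04
Step 5: Eₐ = 6.4900e+04 J/mol = 64.9 kJ/mol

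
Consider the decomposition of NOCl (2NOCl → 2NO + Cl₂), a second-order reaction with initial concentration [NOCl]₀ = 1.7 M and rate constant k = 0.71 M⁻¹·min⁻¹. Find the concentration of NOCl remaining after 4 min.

0.2917 M

Step 1: For a second-order reaction: 1/[NOCl] = 1/[NOCl]₀ + kt
Step 2: 1/[NOCl] = 1/1.7 + 0.71 × 4
Step 3: 1/[NOCl] = 0.5882 + 2.84 = 3.428
Step 4: [NOCl] = 1/3.428 = 0.2917 M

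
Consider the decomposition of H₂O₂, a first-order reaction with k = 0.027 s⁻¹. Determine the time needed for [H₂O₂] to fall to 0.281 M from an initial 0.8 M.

38.75 s

Step 1: For first-order: t = ln([H₂O₂]₀/[H₂O₂])/k
Step 2: t = ln(0.8/0.281)/0.027
Step 3: t = ln(2.847)/0.027
Step 4: t = 1.046/0.027 = 38.75 s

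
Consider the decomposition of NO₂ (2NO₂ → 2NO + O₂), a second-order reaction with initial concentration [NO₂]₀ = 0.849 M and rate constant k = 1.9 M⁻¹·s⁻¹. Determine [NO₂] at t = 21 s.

0.02434 M

Step 1: For a second-order reaction: 1/[NO₂] = 1/[NO₂]₀ + kt
Step 2: 1/[NO₂] = 1/0.849 + 1.9 × 21
Step 3: 1/[NO₂] = 1.178 + 39.9 = 41.08
Step 4: [NO₂] = 1/41.08 = 0.02434 M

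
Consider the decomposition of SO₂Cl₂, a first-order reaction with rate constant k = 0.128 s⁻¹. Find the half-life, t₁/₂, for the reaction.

5.415 s

Step 1: For a first-order reaction, t₁/₂ = ln(2)/k
Step 2: t₁/₂ = ln(2)/0.128
Step 3: t₁/₂ = 0.6931/0.128 = 5.415 s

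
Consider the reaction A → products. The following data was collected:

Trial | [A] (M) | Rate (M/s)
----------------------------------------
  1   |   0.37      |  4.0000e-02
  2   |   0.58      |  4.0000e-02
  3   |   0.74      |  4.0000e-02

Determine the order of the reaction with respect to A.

zeroth order (0)

Step 1: Compare trials - when concentration changes, rate stays constant.
Step 2: rate₂/rate₁ = 4.0000e-02/4.0000e-02 = 1
Step 3: [A]₂/[A]₁ = 0.58/0.37 = 1.568
Step 4: Since rate ratio ≈ (conc ratio)^0, the reaction is zeroth order.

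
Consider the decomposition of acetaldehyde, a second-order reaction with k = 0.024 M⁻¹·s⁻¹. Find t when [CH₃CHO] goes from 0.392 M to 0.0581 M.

610.9 s

Step 1: For second-order: t = (1/[CH₃CHO] - 1/[CH₃CHO]₀)/k
Step 2: t = (1/0.0581 - 1/0.392)/0.024
Step 3: t = (17.21 - 2.551)/0.024
Step 4: t = 14.66/0.024 = 610.9 s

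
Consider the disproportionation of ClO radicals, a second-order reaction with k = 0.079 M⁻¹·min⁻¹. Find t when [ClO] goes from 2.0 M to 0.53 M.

17.55 min

Step 1: For second-order: t = (1/[ClO] - 1/[ClO]₀)/k
Step 2: t = (1/0.53 - 1/2.0)/0.079
Step 3: t = (1.887 - 0.5)/0.079
Step 4: t = 1.387/0.079 = 17.55 min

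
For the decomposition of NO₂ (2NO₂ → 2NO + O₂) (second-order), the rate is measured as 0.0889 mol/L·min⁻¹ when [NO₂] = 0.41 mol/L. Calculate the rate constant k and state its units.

0.5289 (mol/L)⁻¹·min⁻¹

Step 1: rate = k[NO₂]^2, so k = rate / [NO₂]^2.
Step 2: k = 0.0889 / (0.41)^2 = 0.0889 / 0.1681.
Step 3: k = 0.5289 (mol/L)⁻¹·min⁻¹.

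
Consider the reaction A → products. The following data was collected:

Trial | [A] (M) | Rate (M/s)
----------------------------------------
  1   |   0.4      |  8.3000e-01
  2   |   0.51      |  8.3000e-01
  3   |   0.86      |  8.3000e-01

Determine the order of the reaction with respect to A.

zeroth order (0)

Step 1: Compare trials - when concentration changes, rate stays constant.
Step 2: rate₂/rate₁ = 8.3000e-01/8.3000e-01 = 1
Step 3: [A]₂/[A]₁ = 0.51/0.4 = 1.275
Step 4: Since rate ratio ≈ (conc ratio)^0, the reaction is zeroth order.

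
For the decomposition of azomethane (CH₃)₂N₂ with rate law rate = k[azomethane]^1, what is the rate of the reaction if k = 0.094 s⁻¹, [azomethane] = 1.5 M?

0.141 M/s

Step 1: Identify the rate law: rate = k[azomethane]^1
Step 2: Substitute values: rate = 0.094 × (1.5)^1
Step 3: Calculate: rate = 0.094 × 1.5 = 0.141 M/s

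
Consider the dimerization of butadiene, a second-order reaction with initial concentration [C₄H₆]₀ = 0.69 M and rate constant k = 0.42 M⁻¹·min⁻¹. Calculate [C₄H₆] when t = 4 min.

0.3196 M

Step 1: For a second-order reaction: 1/[C₄H₆] = 1/[C₄H₆]₀ + kt
Step 2: 1/[C₄H₆] = 1/0.69 + 0.42 × 4
Step 3: 1/[C₄H₆] = 1.449 + 1.68 = 3.129
Step 4: [C₄H₆] = 1/3.129 = 0.3196 M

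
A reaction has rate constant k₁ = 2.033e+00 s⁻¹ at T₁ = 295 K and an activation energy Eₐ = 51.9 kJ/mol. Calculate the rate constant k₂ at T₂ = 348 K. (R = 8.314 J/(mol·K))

5.102e+01 s⁻¹

Step 1: Use the two-temperature Arrhenius form: ln(k₂/k₁) = -Eₐ/R × (1/T₂ - 1/T₁)
Step 2: Convert Eₐ to J/mol: 51.9 kJ/mol = 51900 J/mol
Step 3: 1/T₂ - 1/T₁ = 1/348 - 1/295 = -5.162673e-04 K⁻¹
Step 4: ln(k₂/k₁) = -51900/8.314 × -5.162673e-04 = 3.22279
Step 5: k₂ = k₁ × exp(3.22279) = 2.033e+00 × 2.50980e+01 = 5.102e+01 s⁻¹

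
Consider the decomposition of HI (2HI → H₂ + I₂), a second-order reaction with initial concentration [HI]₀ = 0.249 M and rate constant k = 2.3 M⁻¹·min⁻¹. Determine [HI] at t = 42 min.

0.009939 M

Step 1: For a second-order reaction: 1/[HI] = 1/[HI]₀ + kt
Step 2: 1/[HI] = 1/0.249 + 2.3 × 42
Step 3: 1/[HI] = 4.016 + 96.6 = 100.6
Step 4: [HI] = 1/100.6 = 0.009939 M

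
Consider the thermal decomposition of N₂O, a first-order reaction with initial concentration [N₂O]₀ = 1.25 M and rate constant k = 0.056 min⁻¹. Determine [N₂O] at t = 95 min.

0.006116 M

Step 1: For a first-order reaction: [N₂O] = [N₂O]₀ × e^(-kt)
Step 2: [N₂O] = 1.25 × e^(-0.056 × 95)
Step 3: [N₂O] = 1.25 × e^(-5.32)
Step 4: [N₂O] = 1.25 × 0.00489275 = 0.006116 M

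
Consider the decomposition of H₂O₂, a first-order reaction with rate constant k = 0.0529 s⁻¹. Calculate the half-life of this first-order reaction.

13.1 s

Step 1: For a first-order reaction, t₁/₂ = ln(2)/k
Step 2: t₁/₂ = ln(2)/0.0529
Step 3: t₁/₂ = 0.6931/0.0529 = 13.1 s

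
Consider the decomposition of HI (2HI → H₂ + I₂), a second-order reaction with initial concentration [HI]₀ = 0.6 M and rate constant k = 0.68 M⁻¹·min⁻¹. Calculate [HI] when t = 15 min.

0.08427 M

Step 1: For a second-order reaction: 1/[HI] = 1/[HI]₀ + kt
Step 2: 1/[HI] = 1/0.6 + 0.68 × 15
Step 3: 1/[HI] = 1.667 + 10.2 = 11.87
Step 4: [HI] = 1/11.87 = 0.08427 M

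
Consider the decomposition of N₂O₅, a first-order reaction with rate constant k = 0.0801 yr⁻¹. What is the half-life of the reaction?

8.654 yr

Step 1: For a first-order reaction, t₁/₂ = ln(2)/k
Step 2: t₁/₂ = ln(2)/0.0801
Step 3: t₁/₂ = 0.6931/0.0801 = 8.654 yr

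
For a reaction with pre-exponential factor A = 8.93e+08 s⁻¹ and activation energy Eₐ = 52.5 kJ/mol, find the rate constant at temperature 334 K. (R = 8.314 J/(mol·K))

5.50e+00 s⁻¹

Step 1: Use the Arrhenius equation: k = A × exp(-Eₐ/RT)
Step 2: Convert Eₐ to J/mol: 52.5 kJ/mol = 52500 J/mol
Step 3: Calculate the exponent: -Eₐ/(RT) = -52500/(8.314 × 334) = -18.90614
Step 4: k = 8.93e+08 × exp(-18.90614)
Step 5: k = 8.93e+08 × 6.15414e-09 = 5.4956e+00 s⁻¹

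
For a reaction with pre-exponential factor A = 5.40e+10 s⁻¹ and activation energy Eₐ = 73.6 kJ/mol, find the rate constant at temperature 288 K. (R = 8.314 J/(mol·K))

2.42e-03 s⁻¹

Step 1: Use the Arrhenius equation: k = A × exp(-Eₐ/RT)
Step 2: Convert Eₐ to J/mol: 73.6 kJ/mol = 73600 J/mol
Step 3: Calculate the exponent: -Eₐ/(RT) = -73600/(8.314 × 288) = -30.73798
Step 4: k = 5.40e+10 × exp(-30.73798)
Step 5: k = 5.40e+10 × 4.47368e-14 = 2.4158e-03 s⁻¹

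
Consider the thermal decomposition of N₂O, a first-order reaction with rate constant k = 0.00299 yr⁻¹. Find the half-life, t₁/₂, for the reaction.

231.8 yr

Step 1: For a first-order reaction, t₁/₂ = ln(2)/k
Step 2: t₁/₂ = ln(2)/0.00299
Step 3: t₁/₂ = 0.6931/0.00299 = 231.8 yr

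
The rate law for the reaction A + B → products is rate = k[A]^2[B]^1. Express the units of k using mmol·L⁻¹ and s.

(mmol·L⁻¹)⁻²·s⁻¹

Step 1: Overall order = 2 + 1 = 3.
Step 2: rate has units mmol·L⁻¹·s⁻¹; [A]^2[B]^1 has units (mmol·L⁻¹)^3.
Step 3: k = rate/([A]^2[B]^1), so units of k = (mmol·L⁻¹)^(1-3)·s⁻¹ = (mmol·L⁻¹)⁻²·s⁻¹.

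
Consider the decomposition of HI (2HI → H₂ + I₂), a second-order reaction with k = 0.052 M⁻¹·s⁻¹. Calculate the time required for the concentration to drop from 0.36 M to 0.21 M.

38.16 s

Step 1: For second-order: t = (1/[HI] - 1/[HI]₀)/k
Step 2: t = (1/0.21 - 1/0.36)/0.052
Step 3: t = (4.762 - 2.778)/0.052
Step 4: t = 1.984/0.052 = 38.16 s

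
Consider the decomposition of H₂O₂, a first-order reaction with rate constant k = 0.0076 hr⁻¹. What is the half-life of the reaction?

91.2 hr

Step 1: For a first-order reaction, t₁/₂ = ln(2)/k
Step 2: t₁/₂ = ln(2)/0.0076
Step 3: t₁/₂ = 0.6931/0.0076 = 91.2 hr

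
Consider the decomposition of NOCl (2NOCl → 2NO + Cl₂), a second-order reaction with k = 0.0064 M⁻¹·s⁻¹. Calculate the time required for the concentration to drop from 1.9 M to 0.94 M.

83.99 s

Step 1: For second-order: t = (1/[NOCl] - 1/[NOCl]₀)/k
Step 2: t = (1/0.94 - 1/1.9)/0.0064
Step 3: t = (1.064 - 0.5263)/0.0064
Step 4: t = 0.5375/0.0064 = 83.99 s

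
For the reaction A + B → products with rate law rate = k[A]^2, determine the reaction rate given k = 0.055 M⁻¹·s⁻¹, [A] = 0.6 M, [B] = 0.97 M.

0.0198 M/s

Step 1: The rate law is rate = k[A]^2
Step 2: Note that the rate does not depend on [B] (zero order in B).
Step 3: rate = 0.055 × (0.6)^2 = 0.0198 M/s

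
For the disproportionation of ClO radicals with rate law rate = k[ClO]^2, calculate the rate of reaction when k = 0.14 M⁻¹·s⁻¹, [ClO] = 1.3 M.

0.2366 M/s

Step 1: Identify the rate law: rate = k[ClO]^2
Step 2: Substitute values: rate = 0.14 × (1.3)^2
Step 3: Calculate: rate = 0.14 × 1.69 = 0.2366 M/s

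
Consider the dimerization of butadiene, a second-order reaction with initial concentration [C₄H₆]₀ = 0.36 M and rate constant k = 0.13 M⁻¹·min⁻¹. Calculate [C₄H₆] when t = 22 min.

0.1774 M

Step 1: For a second-order reaction: 1/[C₄H₆] = 1/[C₄H₆]₀ + kt
Step 2: 1/[C₄H₆] = 1/0.36 + 0.13 × 22
Step 3: 1/[C₄H₆] = 2.778 + 2.86 = 5.638
Step 4: [C₄H₆] = 1/5.638 = 0.1774 M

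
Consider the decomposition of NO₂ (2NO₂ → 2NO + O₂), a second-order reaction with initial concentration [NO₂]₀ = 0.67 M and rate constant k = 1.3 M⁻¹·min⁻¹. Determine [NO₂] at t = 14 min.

0.05078 M

Step 1: For a second-order reaction: 1/[NO₂] = 1/[NO₂]₀ + kt
Step 2: 1/[NO₂] = 1/0.67 + 1.3 × 14
Step 3: 1/[NO₂] = 1.493 + 18.2 = 19.69
Step 4: [NO₂] = 1/19.69 = 0.05078 M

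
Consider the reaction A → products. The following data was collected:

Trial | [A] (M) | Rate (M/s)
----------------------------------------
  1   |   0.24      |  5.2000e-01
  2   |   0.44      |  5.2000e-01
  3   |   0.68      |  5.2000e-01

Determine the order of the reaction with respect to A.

zeroth order (0)

Step 1: Compare trials - when concentration changes, rate stays constant.
Step 2: rate₂/rate₁ = 5.2000e-01/5.2000e-01 = 1
Step 3: [A]₂/[A]₁ = 0.44/0.24 = 1.833
Step 4: Since rate ratio ≈ (conc ratio)^0, the reaction is zeroth order.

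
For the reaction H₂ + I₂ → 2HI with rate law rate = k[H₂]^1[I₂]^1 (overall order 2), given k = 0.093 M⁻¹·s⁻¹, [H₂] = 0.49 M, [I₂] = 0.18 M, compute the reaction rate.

0.008203 M/s

Step 1: The rate law is rate = k[H₂]^1[I₂]^1, overall order = 1+1 = 2
Step 2: Substitute values: rate = 0.093 × (0.49)^1 × (0.18)^1
Step 3: rate = 0.093 × 0.49 × 0.18 = 0.0082026 M/s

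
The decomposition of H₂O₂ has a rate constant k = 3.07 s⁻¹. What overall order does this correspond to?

first order (1)

Step 1: The units of k for an nth-order reaction are (concentration)^(1-n)·(time)⁻¹.
Step 2: Here k has units s⁻¹, so the concentration exponent is 0.
Step 3: 1 - n = 0 ⇒ n = 1. The reaction is first order.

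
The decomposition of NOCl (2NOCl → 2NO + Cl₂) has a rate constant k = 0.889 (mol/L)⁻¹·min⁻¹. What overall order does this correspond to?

second order (2)

Step 1: The units of k for an nth-order reaction are (concentration)^(1-n)·(time)⁻¹.
Step 2: Here k has units (mol/L)⁻¹·min⁻¹, so the concentration exponent is -1.
Step 3: 1 - n = -1 ⇒ n = 2. The reaction is second order.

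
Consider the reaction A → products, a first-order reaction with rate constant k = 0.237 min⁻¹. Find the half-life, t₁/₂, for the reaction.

2.925 min

Step 1: For a first-order reaction, t₁/₂ = ln(2)/k
Step 2: t₁/₂ = ln(2)/0.237
Step 3: t₁/₂ = 0.6931/0.237 = 2.925 min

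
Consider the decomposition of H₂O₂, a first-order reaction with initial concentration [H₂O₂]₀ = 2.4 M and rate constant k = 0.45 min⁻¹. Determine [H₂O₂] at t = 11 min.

0.017 M

Step 1: For a first-order reaction: [H₂O₂] = [H₂O₂]₀ × e^(-kt)
Step 2: [H₂O₂] = 2.4 × e^(-0.45 × 11)
Step 3: [H₂O₂] = 2.4 × e^(-4.95)
Step 4: [H₂O₂] = 2.4 × 0.00708341 = 0.017 M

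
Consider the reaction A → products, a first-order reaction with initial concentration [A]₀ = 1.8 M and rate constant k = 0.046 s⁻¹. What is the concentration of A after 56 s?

0.1369 M

Step 1: For a first-order reaction: [A] = [A]₀ × e^(-kt)
Step 2: [A] = 1.8 × e^(-0.046 × 56)
Step 3: [A] = 1.8 × e^(-2.576)
Step 4: [A] = 1.8 × 0.0760777 = 0.1369 M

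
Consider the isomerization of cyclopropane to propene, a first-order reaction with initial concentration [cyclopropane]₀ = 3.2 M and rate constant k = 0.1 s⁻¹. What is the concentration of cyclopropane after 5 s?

1.941 M

Step 1: For a first-order reaction: [cyclopropane] = [cyclopropane]₀ × e^(-kt)
Step 2: [cyclopropane] = 3.2 × e^(-0.1 × 5)
Step 3: [cyclopropane] = 3.2 × e^(-0.5)
Step 4: [cyclopropane] = 3.2 × 0.606531 = 1.941 M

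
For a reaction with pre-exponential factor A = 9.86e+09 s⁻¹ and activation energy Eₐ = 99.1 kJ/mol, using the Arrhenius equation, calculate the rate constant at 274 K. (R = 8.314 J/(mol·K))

1.26e-09 s⁻¹

Step 1: Use the Arrhenius equation: k = A × exp(-Eₐ/RT)
Step 2: Convert Eₐ to J/mol: 99.1 kJ/mol = 99100 J/mol
Step 3: Calculate the exponent: -Eₐ/(RT) = -99100/(8.314 × 274) = -43.50239
Step 4: k = 9.86e+09 × exp(-43.50239)
Step 5: k = 9.86e+09 × 1.27983e-19 = 1.2619e-09 s⁻¹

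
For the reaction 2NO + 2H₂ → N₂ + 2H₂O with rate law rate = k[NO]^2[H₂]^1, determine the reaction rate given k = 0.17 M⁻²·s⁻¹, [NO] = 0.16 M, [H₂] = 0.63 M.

0.002742 M/s

Step 1: The rate law is rate = k[NO]^2[H₂]^1
Step 2: Substitute: rate = 0.17 × (0.16)^2 × (0.63)^1
Step 3: rate = 0.17 × 0.0256 × 0.63 = 0.00274176 M/s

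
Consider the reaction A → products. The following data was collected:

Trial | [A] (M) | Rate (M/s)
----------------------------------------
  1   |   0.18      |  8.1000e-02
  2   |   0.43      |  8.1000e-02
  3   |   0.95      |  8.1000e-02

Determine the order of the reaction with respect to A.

zeroth order (0)

Step 1: Compare trials - when concentration changes, rate stays constant.
Step 2: rate₂/rate₁ = 8.1000e-02/8.1000e-02 = 1
Step 3: [A]₂/[A]₁ = 0.43/0.18 = 2.389
Step 4: Since rate ratio ≈ (conc ratio)^0, the reaction is zeroth order.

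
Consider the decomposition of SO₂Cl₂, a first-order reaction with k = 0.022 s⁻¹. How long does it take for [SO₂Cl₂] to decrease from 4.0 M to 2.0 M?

31.51 s

Step 1: For first-order: t = ln([SO₂Cl₂]₀/[SO₂Cl₂])/k
Step 2: t = ln(4.0/2.0)/0.022
Step 3: t = ln(2)/0.022
Step 4: t = 0.6931/0.022 = 31.51 s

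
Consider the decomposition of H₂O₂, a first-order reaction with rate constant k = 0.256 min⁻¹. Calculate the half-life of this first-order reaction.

2.708 min

Step 1: For a first-order reaction, t₁/₂ = ln(2)/k
Step 2: t₁/₂ = ln(2)/0.256
Step 3: t₁/₂ = 0.6931/0.256 = 2.708 min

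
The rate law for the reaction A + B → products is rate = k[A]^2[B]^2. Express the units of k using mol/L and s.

(mol/L)⁻³·s⁻¹

Step 1: Overall order = 2 + 2 = 4.
Step 2: rate has units mol/L·s⁻¹; [A]^2[B]^2 has units (mol/L)^4.
Step 3: k = rate/([A]^2[B]^2), so units of k = (mol/L)^(1-4)·s⁻¹ = (mol/L)⁻³·s⁻¹.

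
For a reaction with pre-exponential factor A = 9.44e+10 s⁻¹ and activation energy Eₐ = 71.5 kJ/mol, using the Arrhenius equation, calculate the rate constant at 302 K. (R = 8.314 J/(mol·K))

4.05e-02 s⁻¹

Step 1: Use the Arrhenius equation: k = A × exp(-Eₐ/RT)
Step 2: Convert Eₐ to J/mol: 71.5 kJ/mol = 71500 J/mol
Step 3: Calculate the exponent: -Eₐ/(RT) = -71500/(8.314 × 302) = -28.47666
Step 4: k = 9.44e+10 × exp(-28.47666)
Step 5: k = 9.44e+10 × 4.29283e-13 = 4.0524e-02 s⁻¹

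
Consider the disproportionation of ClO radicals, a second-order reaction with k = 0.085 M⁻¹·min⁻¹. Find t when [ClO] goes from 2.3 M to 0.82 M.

9.232 min

Step 1: For second-order: t = (1/[ClO] - 1/[ClO]₀)/k
Step 2: t = (1/0.82 - 1/2.3)/0.085
Step 3: t = (1.22 - 0.4348)/0.085
Step 4: t = 0.7847/0.085 = 9.232 min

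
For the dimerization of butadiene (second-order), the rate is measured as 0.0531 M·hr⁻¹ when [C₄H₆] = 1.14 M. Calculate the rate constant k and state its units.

0.04086 M⁻¹·hr⁻¹

Step 1: rate = k[C₄H₆]^2, so k = rate / [C₄H₆]^2.
Step 2: k = 0.0531 / (1.14)^2 = 0.0531 / 1.3.
Step 3: k = 0.04086 M⁻¹·hr⁻¹.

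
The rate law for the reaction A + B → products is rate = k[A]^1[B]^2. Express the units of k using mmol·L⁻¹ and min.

(mmol·L⁻¹)⁻²·min⁻¹

Step 1: Overall order = 1 + 2 = 3.
Step 2: rate has units mmol·L⁻¹·min⁻¹; [A]^1[B]^2 has units (mmol·L⁻¹)^3.
Step 3: k = rate/([A]^1[B]^2), so units of k = (mmol·L⁻¹)^(1-3)·min⁻¹ = (mmol·L⁻¹)⁻²·min⁻¹.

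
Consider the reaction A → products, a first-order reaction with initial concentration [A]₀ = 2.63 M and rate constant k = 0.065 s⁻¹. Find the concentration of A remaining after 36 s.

0.2533 M

Step 1: For a first-order reaction: [A] = [A]₀ × e^(-kt)
Step 2: [A] = 2.63 × e^(-0.065 × 36)
Step 3: [A] = 2.63 × e^(-2.34)
Step 4: [A] = 2.63 × 0.0963276 = 0.2533 M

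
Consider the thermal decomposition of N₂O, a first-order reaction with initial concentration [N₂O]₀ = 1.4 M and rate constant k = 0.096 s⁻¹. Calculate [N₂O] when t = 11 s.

0.487 M

Step 1: For a first-order reaction: [N₂O] = [N₂O]₀ × e^(-kt)
Step 2: [N₂O] = 1.4 × e^(-0.096 × 11)
Step 3: [N₂O] = 1.4 × e^(-1.056)
Step 4: [N₂O] = 1.4 × 0.347844 = 0.487 M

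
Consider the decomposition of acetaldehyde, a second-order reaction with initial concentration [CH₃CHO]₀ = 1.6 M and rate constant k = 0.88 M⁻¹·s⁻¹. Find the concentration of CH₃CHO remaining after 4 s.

0.2413 M

Step 1: For a second-order reaction: 1/[CH₃CHO] = 1/[CH₃CHO]₀ + kt
Step 2: 1/[CH₃CHO] = 1/1.6 + 0.88 × 4
Step 3: 1/[CH₃CHO] = 0.625 + 3.52 = 4.145
Step 4: [CH₃CHO] = 1/4.145 = 0.2413 M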